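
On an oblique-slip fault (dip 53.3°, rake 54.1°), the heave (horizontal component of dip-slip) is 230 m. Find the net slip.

475 m

dip-slip = heave / cos(dip) = 230 / cos(53.3°) = 384.9 m
net slip = dip-slip / sin(rake) = 384.9 / sin(54.1°) = 475 m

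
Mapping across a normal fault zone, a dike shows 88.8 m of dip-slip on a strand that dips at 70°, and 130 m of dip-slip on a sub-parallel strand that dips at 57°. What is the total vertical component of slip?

192 m

throw_A = 88.8 × sin(70°) = 83.44 m
throw_B = 130 × sin(57°) = 109 m
total = 83.44 + 109 = 192 m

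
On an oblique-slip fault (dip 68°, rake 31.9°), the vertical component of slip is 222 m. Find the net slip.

dip-slip = throw / sin(dip) = 222 / sin(68°) = 239.4 m
net slip = dip-slip / sin(rake) = 239.4 / sin(31.9°) = 453 m

453 m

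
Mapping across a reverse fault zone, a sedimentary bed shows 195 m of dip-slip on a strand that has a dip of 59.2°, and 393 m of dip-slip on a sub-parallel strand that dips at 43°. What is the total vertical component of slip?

436 m

throw_A = 195 × sin(59.2°) = 167.5 m
throw_B = 393 × sin(43°) = 268 m
total = 167.5 + 268 = 436 m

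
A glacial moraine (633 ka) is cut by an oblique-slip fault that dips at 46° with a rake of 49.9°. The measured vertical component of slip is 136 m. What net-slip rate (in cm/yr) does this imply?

0.0390 cm/yr

dip-slip = throw / sin(dip) = 136 / sin(46°) = 189.1 m
net slip = dip-slip / sin(rake) = 189.1 / sin(49.9°) = 247.2 m
rate = 247.2 m / 633 ka = 0.000390 m/yr = 0.0390 cm/yr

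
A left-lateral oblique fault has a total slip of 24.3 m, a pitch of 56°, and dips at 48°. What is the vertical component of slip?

dip-slip = net slip × sin(rake) = 24.3 m × sin(56°) = 20.15 m
throw = dip-slip × sin(dip) = 20.15 × sin(48°) = 15 m

15 m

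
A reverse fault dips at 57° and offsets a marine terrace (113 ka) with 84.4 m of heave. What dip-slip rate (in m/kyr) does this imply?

1.37 m/kyr

dip-slip = heave / cos(dip) = 84.4 m / cos(57°) = 155 m
rate = 155 m / 113 ka = 0.00137 m/yr = 1.37 m/kyr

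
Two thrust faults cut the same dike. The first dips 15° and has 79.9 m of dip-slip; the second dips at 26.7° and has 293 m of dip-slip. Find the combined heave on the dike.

339 m

heave_A = 79.9 × cos(15°) = 77.18 m
heave_B = 293 × cos(26.7°) = 261.8 m
total = 77.18 + 261.8 = 339 m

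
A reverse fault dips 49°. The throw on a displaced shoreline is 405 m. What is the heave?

352 m

heave = throw / tan(dip) = 405 / tan(49°) = 352 m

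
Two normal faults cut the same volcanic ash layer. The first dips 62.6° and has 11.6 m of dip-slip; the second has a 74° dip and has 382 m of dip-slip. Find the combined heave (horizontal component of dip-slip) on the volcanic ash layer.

111 m

heave_A = 11.6 × cos(62.6°) = 5.338 m
heave_B = 382 × cos(74°) = 105.3 m
total = 5.338 + 105.3 = 111 m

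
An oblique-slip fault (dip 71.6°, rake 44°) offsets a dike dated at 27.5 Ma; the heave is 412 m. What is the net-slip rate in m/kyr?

dip-slip = heave / cos(dip) = 412 / cos(71.6°) = 1305 m
net slip = dip-slip / sin(rake) = 1305 / sin(44°) = 1879 m
rate = 1879 m / 27.5 Ma = 0.0000683 m/yr = 0.0683 m/kyr

0.0683 m/kyr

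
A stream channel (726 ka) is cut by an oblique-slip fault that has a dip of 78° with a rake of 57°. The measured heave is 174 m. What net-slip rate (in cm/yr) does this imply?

dip-slip = heave / cos(dip) = 174 / cos(78°) = 836.9 m
net slip = dip-slip / sin(rake) = 836.9 / sin(57°) = 997.9 m
rate = 997.9 m / 726 ka = 0.00137 m/yr = 0.137 cm/yr

0.137 cm/yr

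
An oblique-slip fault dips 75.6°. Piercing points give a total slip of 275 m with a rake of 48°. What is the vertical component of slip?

198 m

dip-slip = net slip × sin(rake) = 275 m × sin(48°) = 204.4 m
throw = dip-slip × sin(dip) = 204.4 × sin(75.6°) = 198 m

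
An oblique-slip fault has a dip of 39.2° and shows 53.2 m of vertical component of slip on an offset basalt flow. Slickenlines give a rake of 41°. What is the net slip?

128 m

dip-slip = throw / sin(dip) = 53.2 / sin(39.2°) = 84.17 m
net slip = dip-slip / sin(rake) = 84.17 / sin(41°) = 128 m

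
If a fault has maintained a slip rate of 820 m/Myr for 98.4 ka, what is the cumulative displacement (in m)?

slip = rate × time = 820 m/Myr × 98.4 ka = 80.7 m

80.7 m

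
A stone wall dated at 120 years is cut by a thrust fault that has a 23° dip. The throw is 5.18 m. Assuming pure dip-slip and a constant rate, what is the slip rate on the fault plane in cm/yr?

dip-slip = throw / sin(dip) = 5.18 m / sin(23°) = 13.26 m
rate = 13.26 m / 120 years = 0.110 m/yr = 11 cm/yr

11 cm/yr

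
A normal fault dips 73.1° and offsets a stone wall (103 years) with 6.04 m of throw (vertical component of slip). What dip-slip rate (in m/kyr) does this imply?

61.3 m/kyr

dip-slip = throw / sin(dip) = 6.04 m / sin(73.1°) = 6.313 m
rate = 6.313 m / 103 years = 0.0613 m/yr = 61.3 m/kyr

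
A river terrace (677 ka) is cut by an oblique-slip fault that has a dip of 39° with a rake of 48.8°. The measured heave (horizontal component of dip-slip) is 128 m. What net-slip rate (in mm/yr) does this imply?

0.323 mm/yr

dip-slip = heave / cos(dip) = 128 / cos(39°) = 164.7 m
net slip = dip-slip / sin(rake) = 164.7 / sin(48.8°) = 218.9 m
rate = 218.9 m / 677 ka = 0.000323 m/yr = 0.323 mm/yr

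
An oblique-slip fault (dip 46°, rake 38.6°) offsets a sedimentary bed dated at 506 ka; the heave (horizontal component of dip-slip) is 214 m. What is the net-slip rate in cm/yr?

0.0976 cm/yr

dip-slip = heave / cos(dip) = 214 / cos(46°) = 308.1 m
net slip = dip-slip / sin(rake) = 308.1 / sin(38.6°) = 493.8 m
rate = 493.8 m / 506 ka = 0.000976 m/yr = 0.0976 cm/yr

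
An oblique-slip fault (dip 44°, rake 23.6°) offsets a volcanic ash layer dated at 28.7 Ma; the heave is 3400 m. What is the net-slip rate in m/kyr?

dip-slip = heave / cos(dip) = 3400 / cos(44°) = 4727 m
net slip = dip-slip / sin(rake) = 4727 / sin(23.6°) = 11810 m
rate = 11810 m / 28.7 Ma = 0.000411 m/yr = 0.411 m/kyr

0.411 m/kyr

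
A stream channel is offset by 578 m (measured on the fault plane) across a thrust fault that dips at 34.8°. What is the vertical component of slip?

330 m

throw = dip-slip × sin(dip) = 578 m × sin(34.8°) = 330 m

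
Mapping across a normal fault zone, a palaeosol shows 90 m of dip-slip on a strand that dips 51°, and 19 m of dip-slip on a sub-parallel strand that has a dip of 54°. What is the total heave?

heave_A = 90 × cos(51°) = 56.64 m
heave_B = 19 × cos(54°) = 11.17 m
total = 56.64 + 11.17 = 67.8 m

67.8 m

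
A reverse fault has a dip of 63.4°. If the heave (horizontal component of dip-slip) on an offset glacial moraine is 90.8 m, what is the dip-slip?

dip-slip = heave / cos(dip) = 90.8 / cos(63.4°) = 203 m

203 m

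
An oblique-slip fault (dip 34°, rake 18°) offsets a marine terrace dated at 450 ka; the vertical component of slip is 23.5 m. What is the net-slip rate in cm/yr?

0.0302 cm/yr

dip-slip = throw / sin(dip) = 23.5 / sin(34°) = 42.02 m
net slip = dip-slip / sin(rake) = 42.02 / sin(18°) = 136 m
rate = 136 m / 450 ka = 0.000302 m/yr = 0.0302 cm/yr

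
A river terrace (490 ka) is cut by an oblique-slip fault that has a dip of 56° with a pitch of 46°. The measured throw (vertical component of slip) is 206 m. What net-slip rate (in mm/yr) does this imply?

0.705 mm/yr

dip-slip = throw / sin(dip) = 206 / sin(56°) = 248.5 m
net slip = dip-slip / sin(rake) = 248.5 / sin(46°) = 345.4 m
rate = 345.4 m / 490 ka = 0.000705 m/yr = 0.705 mm/yr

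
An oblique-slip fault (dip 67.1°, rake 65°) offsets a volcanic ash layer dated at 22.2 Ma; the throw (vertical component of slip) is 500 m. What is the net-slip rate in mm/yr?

0.0270 mm/yr

dip-slip = throw / sin(dip) = 500 / sin(67.1°) = 542.8 m
net slip = dip-slip / sin(rake) = 542.8 / sin(65°) = 598.9 m
rate = 598.9 m / 22.2 Ma = 0.0000270 m/yr = 0.0270 mm/yr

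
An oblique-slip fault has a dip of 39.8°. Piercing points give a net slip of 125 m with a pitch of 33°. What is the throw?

dip-slip = net slip × sin(rake) = 125 m × sin(33°) = 68.08 m
throw = dip-slip × sin(dip) = 68.08 × sin(39.8°) = 43.6 m

43.6 m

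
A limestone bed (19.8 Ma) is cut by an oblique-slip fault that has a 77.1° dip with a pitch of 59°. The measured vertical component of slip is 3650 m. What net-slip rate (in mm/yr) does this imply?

0.221 mm/yr

dip-slip = throw / sin(dip) = 3650 / sin(77.1°) = 3745 m
net slip = dip-slip / sin(rake) = 3745 / sin(59°) = 4368 m
rate = 4368 m / 19.8 Ma = 0.000221 m/yr = 0.221 mm/yr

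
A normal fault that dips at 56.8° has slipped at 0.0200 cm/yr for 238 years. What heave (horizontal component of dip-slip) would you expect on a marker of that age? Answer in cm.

2.61 cm

dip-slip = rate × time = 0.0200 cm/yr × 238 years = 0.04760 m
heave = dip-slip × cos(dip) = 0.04760 × cos(56.8°) = 0.0261 m = 2.61 cm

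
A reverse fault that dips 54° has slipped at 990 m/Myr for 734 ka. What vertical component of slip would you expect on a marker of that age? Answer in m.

dip-slip = rate × time = 990 m/Myr × 734 ka = 726.7 m
throw = dip-slip × sin(dip) = 726.7 × sin(54°) = 588 m

588 m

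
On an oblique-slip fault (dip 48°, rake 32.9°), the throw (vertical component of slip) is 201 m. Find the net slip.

dip-slip = throw / sin(dip) = 201 / sin(48°) = 270.5 m
net slip = dip-slip / sin(rake) = 270.5 / sin(32.9°) = 498 m

498 m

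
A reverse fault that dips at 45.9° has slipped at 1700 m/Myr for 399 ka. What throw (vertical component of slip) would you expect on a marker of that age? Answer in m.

487 m

dip-slip = rate × time = 1700 m/Myr × 399 ka = 678.3 m
throw = dip-slip × sin(dip) = 678.3 × sin(45.9°) = 487 m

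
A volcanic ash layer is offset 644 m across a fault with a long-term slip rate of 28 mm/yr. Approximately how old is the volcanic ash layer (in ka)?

23 ka

age = offset / rate = 644 m / (28 mm/yr) = 23000 yr = 23 ka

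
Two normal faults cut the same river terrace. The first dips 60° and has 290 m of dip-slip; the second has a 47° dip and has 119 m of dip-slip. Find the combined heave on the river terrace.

226 m

heave_A = 290 × cos(60°) = 145 m
heave_B = 119 × cos(47°) = 81.16 m
total = 145 + 81.16 = 226 m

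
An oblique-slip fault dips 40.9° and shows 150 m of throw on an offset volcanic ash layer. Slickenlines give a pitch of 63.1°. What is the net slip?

dip-slip = throw / sin(dip) = 150 / sin(40.9°) = 229.1 m
net slip = dip-slip / sin(rake) = 229.1 / sin(63.1°) = 257 m

257 m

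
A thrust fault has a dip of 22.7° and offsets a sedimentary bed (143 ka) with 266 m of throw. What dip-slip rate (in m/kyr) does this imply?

dip-slip = throw / sin(dip) = 266 m / sin(22.7°) = 689.3 m
rate = 689.3 m / 143 ka = 0.00482 m/yr = 4.82 m/kyr

4.82 m/kyr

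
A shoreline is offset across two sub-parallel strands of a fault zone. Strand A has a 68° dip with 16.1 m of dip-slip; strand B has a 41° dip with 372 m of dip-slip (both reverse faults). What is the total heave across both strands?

287 m

heave_A = 16.1 × cos(68°) = 6.031 m
heave_B = 372 × cos(41°) = 280.8 m
total = 6.031 + 280.8 = 287 m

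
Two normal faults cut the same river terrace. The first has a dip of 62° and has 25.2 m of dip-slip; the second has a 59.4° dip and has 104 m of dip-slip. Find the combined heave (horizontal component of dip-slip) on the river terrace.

64.8 m

heave_A = 25.2 × cos(62°) = 11.83 m
heave_B = 104 × cos(59.4°) = 52.94 m
total = 11.83 + 52.94 = 64.8 m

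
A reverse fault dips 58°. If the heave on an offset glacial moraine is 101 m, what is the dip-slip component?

191 m

dip-slip = heave / cos(dip) = 101 / cos(58°) = 191 m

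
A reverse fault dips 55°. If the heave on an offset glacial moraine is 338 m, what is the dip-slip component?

dip-slip = heave / cos(dip) = 338 / cos(55°) = 589 m

589 m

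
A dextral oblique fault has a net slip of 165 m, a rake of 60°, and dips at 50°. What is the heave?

91.9 m

dip-slip = net slip × sin(rake) = 165 m × sin(60°) = 142.9 m
heave = dip-slip × cos(dip) = 142.9 × cos(50°) = 91.9 m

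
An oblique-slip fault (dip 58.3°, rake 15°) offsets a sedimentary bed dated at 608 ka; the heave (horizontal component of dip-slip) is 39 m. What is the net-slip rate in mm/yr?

0.472 mm/yr

dip-slip = heave / cos(dip) = 39 / cos(58.3°) = 74.22 m
net slip = dip-slip / sin(rake) = 74.22 / sin(15°) = 286.8 m
rate = 286.8 m / 608 ka = 0.000472 m/yr = 0.472 mm/yr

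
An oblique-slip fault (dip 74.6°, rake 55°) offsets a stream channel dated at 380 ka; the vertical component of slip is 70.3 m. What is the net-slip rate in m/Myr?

234 m/Myr

dip-slip = throw / sin(dip) = 70.3 / sin(74.6°) = 72.92 m
net slip = dip-slip / sin(rake) = 72.92 / sin(55°) = 89.02 m
rate = 89.02 m / 380 ka = 0.000234 m/yr = 234 m/Myr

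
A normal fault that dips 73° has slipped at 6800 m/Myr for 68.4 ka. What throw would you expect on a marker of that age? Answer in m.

dip-slip = rate × time = 6800 m/Myr × 68.4 ka = 465.1 m
throw = dip-slip × sin(dip) = 465.1 × sin(73°) = 445 m

445 m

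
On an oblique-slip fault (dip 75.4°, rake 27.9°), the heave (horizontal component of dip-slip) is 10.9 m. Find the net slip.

dip-slip = heave / cos(dip) = 10.9 / cos(75.4°) = 43.24 m
net slip = dip-slip / sin(rake) = 43.24 / sin(27.9°) = 92.4 m

92.4 m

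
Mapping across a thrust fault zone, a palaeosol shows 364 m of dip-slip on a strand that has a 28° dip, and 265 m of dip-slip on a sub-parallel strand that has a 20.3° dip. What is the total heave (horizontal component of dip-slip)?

570 m

heave_A = 364 × cos(28°) = 321.4 m
heave_B = 265 × cos(20.3°) = 248.5 m
total = 321.4 + 248.5 = 570 m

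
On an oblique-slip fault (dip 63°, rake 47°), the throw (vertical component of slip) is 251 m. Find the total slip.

dip-slip = throw / sin(dip) = 251 / sin(63°) = 281.7 m
net slip = dip-slip / sin(rake) = 281.7 / sin(47°) = 385 m

385 m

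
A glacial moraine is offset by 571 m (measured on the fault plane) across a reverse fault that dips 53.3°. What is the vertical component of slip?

throw = dip-slip × sin(dip) = 571 m × sin(53.3°) = 458 m

458 m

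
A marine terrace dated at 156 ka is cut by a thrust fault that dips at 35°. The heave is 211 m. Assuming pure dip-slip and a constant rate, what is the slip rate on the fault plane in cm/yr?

dip-slip = heave / cos(dip) = 211 m / cos(35°) = 257.6 m
rate = 257.6 m / 156 ka = 0.00165 m/yr = 0.165 cm/yr

0.165 cm/yr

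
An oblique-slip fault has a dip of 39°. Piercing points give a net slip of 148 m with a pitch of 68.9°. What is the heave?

dip-slip = net slip × sin(rake) = 148 m × sin(68.9°) = 138.1 m
heave = dip-slip × cos(dip) = 138.1 × cos(39°) = 107 m

107 m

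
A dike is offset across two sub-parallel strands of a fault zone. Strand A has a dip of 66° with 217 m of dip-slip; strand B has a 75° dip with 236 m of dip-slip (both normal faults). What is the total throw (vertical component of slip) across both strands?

throw_A = 217 × sin(66°) = 198.2 m
throw_B = 236 × sin(75°) = 228 m
total = 198.2 + 228 = 426 m

426 m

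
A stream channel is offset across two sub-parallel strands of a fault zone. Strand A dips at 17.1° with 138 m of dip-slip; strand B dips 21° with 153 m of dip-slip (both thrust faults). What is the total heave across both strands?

275 m

heave_A = 138 × cos(17.1°) = 131.9 m
heave_B = 153 × cos(21°) = 142.8 m
total = 131.9 + 142.8 = 275 m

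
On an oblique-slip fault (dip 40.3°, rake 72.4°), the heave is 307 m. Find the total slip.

422 m

dip-slip = heave / cos(dip) = 307 / cos(40.3°) = 402.5 m
net slip = dip-slip / sin(rake) = 402.5 / sin(72.4°) = 422 m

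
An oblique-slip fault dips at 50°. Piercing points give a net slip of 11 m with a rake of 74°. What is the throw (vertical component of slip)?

dip-slip = net slip × sin(rake) = 11 m × sin(74°) = 10.57 m
throw = dip-slip × sin(dip) = 10.57 × sin(50°) = 8.10 m

8.10 m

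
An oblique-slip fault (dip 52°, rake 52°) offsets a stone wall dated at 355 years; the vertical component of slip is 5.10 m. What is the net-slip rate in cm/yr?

dip-slip = throw / sin(dip) = 5.10 / sin(52°) = 6.472 m
net slip = dip-slip / sin(rake) = 6.472 / sin(52°) = 8.213 m
rate = 8.213 m / 355 years = 0.0231 m/yr = 2.31 cm/yr

2.31 cm/yr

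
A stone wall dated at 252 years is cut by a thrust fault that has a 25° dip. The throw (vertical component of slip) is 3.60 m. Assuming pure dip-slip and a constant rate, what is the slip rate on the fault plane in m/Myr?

dip-slip = throw / sin(dip) = 3.60 m / sin(25°) = 8.518 m
rate = 8.518 m / 252 years = 0.0338 m/yr = 33800 m/Myr

33800 m/Myr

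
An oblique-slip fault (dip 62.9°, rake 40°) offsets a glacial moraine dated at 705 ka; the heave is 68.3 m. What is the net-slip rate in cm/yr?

0.0331 cm/yr

dip-slip = heave / cos(dip) = 68.3 / cos(62.9°) = 149.9 m
net slip = dip-slip / sin(rake) = 149.9 / sin(40°) = 233.3 m
rate = 233.3 m / 705 ka = 0.000331 m/yr = 0.0331 cm/yr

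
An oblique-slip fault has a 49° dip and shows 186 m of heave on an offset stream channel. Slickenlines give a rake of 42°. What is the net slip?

424 m

dip-slip = heave / cos(dip) = 186 / cos(49°) = 283.5 m
net slip = dip-slip / sin(rake) = 283.5 / sin(42°) = 424 m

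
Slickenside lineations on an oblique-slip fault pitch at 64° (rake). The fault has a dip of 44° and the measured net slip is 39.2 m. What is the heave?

dip-slip = net slip × sin(rake) = 39.2 m × sin(64°) = 35.23 m
heave = dip-slip × cos(dip) = 35.23 × cos(44°) = 25.3 m

25.3 m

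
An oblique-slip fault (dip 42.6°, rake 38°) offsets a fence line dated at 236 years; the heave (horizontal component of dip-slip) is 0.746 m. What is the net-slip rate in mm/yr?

dip-slip = heave / cos(dip) = 0.746 / cos(42.6°) = 1.013 m
net slip = dip-slip / sin(rake) = 1.013 / sin(38°) = 1.646 m
rate = 1.646 m / 236 years = 0.00698 m/yr = 6.98 mm/yr

6.98 mm/yr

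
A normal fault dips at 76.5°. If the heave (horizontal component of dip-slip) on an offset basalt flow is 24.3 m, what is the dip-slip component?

104 m

dip-slip = heave / cos(dip) = 24.3 / cos(76.5°) = 104 m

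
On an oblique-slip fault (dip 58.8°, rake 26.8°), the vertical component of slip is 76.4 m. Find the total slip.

dip-slip = throw / sin(dip) = 76.4 / sin(58.8°) = 89.32 m
net slip = dip-slip / sin(rake) = 89.32 / sin(26.8°) = 198 m

198 m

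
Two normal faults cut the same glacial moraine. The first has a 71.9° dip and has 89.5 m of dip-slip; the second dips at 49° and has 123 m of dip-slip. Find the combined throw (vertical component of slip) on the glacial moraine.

178 m

throw_A = 89.5 × sin(71.9°) = 85.07 m
throw_B = 123 × sin(49°) = 92.83 m
total = 85.07 + 92.83 = 178 m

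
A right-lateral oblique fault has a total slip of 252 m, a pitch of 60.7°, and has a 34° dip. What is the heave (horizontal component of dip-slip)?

182 m

dip-slip = net slip × sin(rake) = 252 m × sin(60.7°) = 219.8 m
heave = dip-slip × cos(dip) = 219.8 × cos(34°) = 182 m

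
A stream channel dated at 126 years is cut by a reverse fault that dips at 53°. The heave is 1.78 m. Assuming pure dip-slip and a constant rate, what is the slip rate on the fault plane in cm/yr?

dip-slip = heave / cos(dip) = 1.78 m / cos(53°) = 2.958 m
rate = 2.958 m / 126 years = 0.0235 m/yr = 2.35 cm/yr

2.35 cm/yr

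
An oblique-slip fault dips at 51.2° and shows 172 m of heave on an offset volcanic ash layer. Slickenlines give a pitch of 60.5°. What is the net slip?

dip-slip = heave / cos(dip) = 172 / cos(51.2°) = 274.5 m
net slip = dip-slip / sin(rake) = 274.5 / sin(60.5°) = 315 m

315 m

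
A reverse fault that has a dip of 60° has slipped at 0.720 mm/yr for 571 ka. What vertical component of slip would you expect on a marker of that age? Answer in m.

356 m

dip-slip = rate × time = 0.720 mm/yr × 571 ka = 411.1 m
throw = dip-slip × sin(dip) = 411.1 × sin(60°) = 356 m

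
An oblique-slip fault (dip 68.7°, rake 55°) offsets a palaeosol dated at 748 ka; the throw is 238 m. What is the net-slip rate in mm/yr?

dip-slip = throw / sin(dip) = 238 / sin(68.7°) = 255.4 m
net slip = dip-slip / sin(rake) = 255.4 / sin(55°) = 311.8 m
rate = 311.8 m / 748 ka = 0.000417 m/yr = 0.417 mm/yr

0.417 mm/yr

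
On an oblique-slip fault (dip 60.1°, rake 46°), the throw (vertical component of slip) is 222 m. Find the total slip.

356 m

dip-slip = throw / sin(dip) = 222 / sin(60.1°) = 256.1 m
net slip = dip-slip / sin(rake) = 256.1 / sin(46°) = 356 m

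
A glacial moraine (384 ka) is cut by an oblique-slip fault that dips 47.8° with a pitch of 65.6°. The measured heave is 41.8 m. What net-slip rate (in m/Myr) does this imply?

dip-slip = heave / cos(dip) = 41.8 / cos(47.8°) = 62.23 m
net slip = dip-slip / sin(rake) = 62.23 / sin(65.6°) = 68.33 m
rate = 68.33 m / 384 ka = 0.000178 m/yr = 178 m/Myr

178 m/Myr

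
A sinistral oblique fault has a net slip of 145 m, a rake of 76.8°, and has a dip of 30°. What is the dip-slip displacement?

dip-slip = net slip × sin(rake) = 145 m × sin(76.8°) = 141 m

141 m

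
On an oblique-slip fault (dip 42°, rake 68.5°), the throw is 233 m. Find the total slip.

374 m

dip-slip = throw / sin(dip) = 233 / sin(42°) = 348.2 m
net slip = dip-slip / sin(rake) = 348.2 / sin(68.5°) = 374 m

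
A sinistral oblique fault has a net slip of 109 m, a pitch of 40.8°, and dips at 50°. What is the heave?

45.8 m

dip-slip = net slip × sin(rake) = 109 m × sin(40.8°) = 71.22 m
heave = dip-slip × cos(dip) = 71.22 × cos(50°) = 45.8 m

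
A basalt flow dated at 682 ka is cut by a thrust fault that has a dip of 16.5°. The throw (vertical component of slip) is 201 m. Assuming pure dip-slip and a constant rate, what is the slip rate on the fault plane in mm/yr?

dip-slip = throw / sin(dip) = 201 m / sin(16.5°) = 707.7 m
rate = 707.7 m / 682 ka = 0.00104 m/yr = 1.04 mm/yr

1.04 mm/yr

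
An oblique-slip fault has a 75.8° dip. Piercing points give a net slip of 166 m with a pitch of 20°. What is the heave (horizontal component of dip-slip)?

dip-slip = net slip × sin(rake) = 166 m × sin(20°) = 56.78 m
heave = dip-slip × cos(dip) = 56.78 × cos(75.8°) = 13.9 m

13.9 m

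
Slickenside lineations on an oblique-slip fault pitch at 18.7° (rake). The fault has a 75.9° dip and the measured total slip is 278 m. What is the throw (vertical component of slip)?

dip-slip = net slip × sin(rake) = 278 m × sin(18.7°) = 89.13 m
throw = dip-slip × sin(dip) = 89.13 × sin(75.9°) = 86.4 m

86.4 m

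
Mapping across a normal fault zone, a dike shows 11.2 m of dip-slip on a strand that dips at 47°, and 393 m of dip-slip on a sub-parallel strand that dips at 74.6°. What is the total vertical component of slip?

387 m

throw_A = 11.2 × sin(47°) = 8.191 m
throw_B = 393 × sin(74.6°) = 378.9 m
total = 8.191 + 378.9 = 387 m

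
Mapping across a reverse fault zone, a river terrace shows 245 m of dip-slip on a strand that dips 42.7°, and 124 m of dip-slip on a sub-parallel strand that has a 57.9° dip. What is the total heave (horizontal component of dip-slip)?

246 m

heave_A = 245 × cos(42.7°) = 180.1 m
heave_B = 124 × cos(57.9°) = 65.89 m
total = 180.1 + 65.89 = 246 m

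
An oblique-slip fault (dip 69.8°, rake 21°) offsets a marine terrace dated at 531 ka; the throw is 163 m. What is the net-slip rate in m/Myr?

913 m/Myr

dip-slip = throw / sin(dip) = 163 / sin(69.8°) = 173.7 m
net slip = dip-slip / sin(rake) = 173.7 / sin(21°) = 484.6 m
rate = 484.6 m / 531 ka = 0.000913 m/yr = 913 m/Myr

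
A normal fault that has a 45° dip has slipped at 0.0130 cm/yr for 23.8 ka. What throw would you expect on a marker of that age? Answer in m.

dip-slip = rate × time = 0.0130 cm/yr × 23.8 ka = 3.094 m
throw = dip-slip × sin(dip) = 3.094 × sin(45°) = 2.19 m

2.19 m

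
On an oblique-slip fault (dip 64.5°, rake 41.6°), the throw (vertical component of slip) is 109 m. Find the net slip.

182 m

dip-slip = throw / sin(dip) = 109 / sin(64.5°) = 120.8 m
net slip = dip-slip / sin(rake) = 120.8 / sin(41.6°) = 182 m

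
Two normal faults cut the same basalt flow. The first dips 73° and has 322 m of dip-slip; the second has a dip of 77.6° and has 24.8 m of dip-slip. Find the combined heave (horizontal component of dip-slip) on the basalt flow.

heave_A = 322 × cos(73°) = 94.14 m
heave_B = 24.8 × cos(77.6°) = 5.325 m
total = 94.14 + 5.325 = 99.5 m

99.5 m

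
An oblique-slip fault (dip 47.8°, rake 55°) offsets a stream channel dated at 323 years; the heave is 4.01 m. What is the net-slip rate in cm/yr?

dip-slip = heave / cos(dip) = 4.01 / cos(47.8°) = 5.970 m
net slip = dip-slip / sin(rake) = 5.970 / sin(55°) = 7.288 m
rate = 7.288 m / 323 years = 0.0226 m/yr = 2.26 cm/yr

2.26 cm/yr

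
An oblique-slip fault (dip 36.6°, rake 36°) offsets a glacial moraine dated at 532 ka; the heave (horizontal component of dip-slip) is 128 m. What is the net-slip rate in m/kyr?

dip-slip = heave / cos(dip) = 128 / cos(36.6°) = 159.4 m
net slip = dip-slip / sin(rake) = 159.4 / sin(36°) = 271.3 m
rate = 271.3 m / 532 ka = 0.000510 m/yr = 0.510 m/kyr

0.510 m/kyr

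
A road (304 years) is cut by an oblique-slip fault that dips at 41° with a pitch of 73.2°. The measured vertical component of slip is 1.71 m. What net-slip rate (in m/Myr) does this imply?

dip-slip = throw / sin(dip) = 1.71 / sin(41°) = 2.606 m
net slip = dip-slip / sin(rake) = 2.606 / sin(73.2°) = 2.723 m
rate = 2.723 m / 304 years = 0.00896 m/yr = 8960 m/Myr

8960 m/Myr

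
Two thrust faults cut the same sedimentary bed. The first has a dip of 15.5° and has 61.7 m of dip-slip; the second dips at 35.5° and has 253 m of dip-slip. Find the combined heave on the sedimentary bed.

heave_A = 61.7 × cos(15.5°) = 59.46 m
heave_B = 253 × cos(35.5°) = 206 m
total = 59.46 + 206 = 265 m

265 m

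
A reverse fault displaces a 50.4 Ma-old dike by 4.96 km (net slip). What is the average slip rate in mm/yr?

rate = 4.96 km / 50.4 Ma = 0.0000984 m/yr = 0.0984 mm/yr

0.0984 mm/yr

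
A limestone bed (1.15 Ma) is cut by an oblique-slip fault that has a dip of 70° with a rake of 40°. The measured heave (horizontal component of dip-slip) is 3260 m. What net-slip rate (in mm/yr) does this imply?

12.9 mm/yr

dip-slip = heave / cos(dip) = 3260 / cos(70°) = 9532 m
net slip = dip-slip / sin(rake) = 9532 / sin(40°) = 14830 m
rate = 14830 m / 1.15 Ma = 0.0129 m/yr = 12.9 mm/yr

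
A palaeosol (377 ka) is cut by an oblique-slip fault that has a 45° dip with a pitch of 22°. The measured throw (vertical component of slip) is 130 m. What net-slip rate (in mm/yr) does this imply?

dip-slip = throw / sin(dip) = 130 / sin(45°) = 183.8 m
net slip = dip-slip / sin(rake) = 183.8 / sin(22°) = 490.8 m
rate = 490.8 m / 377 ka = 0.00130 m/yr = 1.30 mm/yr

1.30 mm/yr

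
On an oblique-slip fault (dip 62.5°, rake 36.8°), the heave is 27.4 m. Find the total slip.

99.1 m

dip-slip = heave / cos(dip) = 27.4 / cos(62.5°) = 59.34 m
net slip = dip-slip / sin(rake) = 59.34 / sin(36.8°) = 99.1 m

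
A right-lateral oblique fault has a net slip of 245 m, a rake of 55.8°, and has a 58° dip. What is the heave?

dip-slip = net slip × sin(rake) = 245 m × sin(55.8°) = 202.6 m
heave = dip-slip × cos(dip) = 202.6 × cos(58°) = 107 m

107 m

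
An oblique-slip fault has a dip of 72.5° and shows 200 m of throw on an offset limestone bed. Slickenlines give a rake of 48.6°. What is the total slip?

dip-slip = throw / sin(dip) = 200 / sin(72.5°) = 209.7 m
net slip = dip-slip / sin(rake) = 209.7 / sin(48.6°) = 280 m

280 m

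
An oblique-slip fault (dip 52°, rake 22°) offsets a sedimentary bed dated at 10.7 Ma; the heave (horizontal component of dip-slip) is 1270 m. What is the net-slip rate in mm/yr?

0.515 mm/yr

dip-slip = heave / cos(dip) = 1270 / cos(52°) = 2063 m
net slip = dip-slip / sin(rake) = 2063 / sin(22°) = 5507 m
rate = 5507 m / 10.7 Ma = 0.000515 m/yr = 0.515 mm/yr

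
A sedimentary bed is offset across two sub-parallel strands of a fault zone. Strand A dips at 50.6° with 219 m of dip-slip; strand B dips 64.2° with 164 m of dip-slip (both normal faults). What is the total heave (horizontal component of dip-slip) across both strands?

heave_A = 219 × cos(50.6°) = 139 m
heave_B = 164 × cos(64.2°) = 71.38 m
total = 139 + 71.38 = 210 m

210 m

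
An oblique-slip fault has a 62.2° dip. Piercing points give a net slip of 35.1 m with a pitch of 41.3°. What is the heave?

dip-slip = net slip × sin(rake) = 35.1 m × sin(41.3°) = 23.17 m
heave = dip-slip × cos(dip) = 23.17 × cos(62.2°) = 10.8 m

10.8 m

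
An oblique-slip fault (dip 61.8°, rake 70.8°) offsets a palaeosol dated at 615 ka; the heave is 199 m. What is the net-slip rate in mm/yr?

dip-slip = heave / cos(dip) = 199 / cos(61.8°) = 421.1 m
net slip = dip-slip / sin(rake) = 421.1 / sin(70.8°) = 445.9 m
rate = 445.9 m / 615 ka = 0.000725 m/yr = 0.725 mm/yr

0.725 mm/yr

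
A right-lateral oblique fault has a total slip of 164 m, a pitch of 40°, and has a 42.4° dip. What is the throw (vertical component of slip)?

dip-slip = net slip × sin(rake) = 164 m × sin(40°) = 105.4 m
throw = dip-slip × sin(dip) = 105.4 × sin(42.4°) = 71.1 m

71.1 m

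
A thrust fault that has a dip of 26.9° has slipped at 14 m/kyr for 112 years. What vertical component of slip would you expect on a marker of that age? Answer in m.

dip-slip = rate × time = 14 m/kyr × 112 years = 1.568 m
throw = dip-slip × sin(dip) = 1.568 × sin(26.9°) = 0.709 m

0.709 m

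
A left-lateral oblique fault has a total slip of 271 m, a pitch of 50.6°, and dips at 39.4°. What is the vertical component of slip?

133 m

dip-slip = net slip × sin(rake) = 271 m × sin(50.6°) = 209.4 m
throw = dip-slip × sin(dip) = 209.4 × sin(39.4°) = 133 m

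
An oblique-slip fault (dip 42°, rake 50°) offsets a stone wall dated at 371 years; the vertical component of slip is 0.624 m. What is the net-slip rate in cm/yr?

0.328 cm/yr

dip-slip = throw / sin(dip) = 0.624 / sin(42°) = 0.9326 m
net slip = dip-slip / sin(rake) = 0.9326 / sin(50°) = 1.217 m
rate = 1.217 m / 371 years = 0.00328 m/yr = 0.328 cm/yr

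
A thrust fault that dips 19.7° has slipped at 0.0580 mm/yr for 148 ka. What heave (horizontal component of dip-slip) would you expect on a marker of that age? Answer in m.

8.08 m

dip-slip = rate × time = 0.0580 mm/yr × 148 ka = 8.584 m
heave = dip-slip × cos(dip) = 8.584 × cos(19.7°) = 8.08 m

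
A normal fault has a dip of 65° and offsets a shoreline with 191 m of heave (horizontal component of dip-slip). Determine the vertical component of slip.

410 m

throw = heave × tan(dip) = 191 × tan(65°) = 410 m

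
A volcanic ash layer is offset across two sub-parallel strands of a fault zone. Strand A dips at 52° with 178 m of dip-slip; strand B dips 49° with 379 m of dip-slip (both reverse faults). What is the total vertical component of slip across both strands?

426 m

throw_A = 178 × sin(52°) = 140.3 m
throw_B = 379 × sin(49°) = 286 m
total = 140.3 + 286 = 426 m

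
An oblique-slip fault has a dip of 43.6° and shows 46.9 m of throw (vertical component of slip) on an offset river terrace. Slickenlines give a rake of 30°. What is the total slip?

dip-slip = throw / sin(dip) = 46.9 / sin(43.6°) = 68.01 m
net slip = dip-slip / sin(rake) = 68.01 / sin(30°) = 136 m

136 m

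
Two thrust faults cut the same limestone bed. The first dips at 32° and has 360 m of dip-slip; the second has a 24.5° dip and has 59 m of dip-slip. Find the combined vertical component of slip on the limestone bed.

throw_A = 360 × sin(32°) = 190.8 m
throw_B = 59 × sin(24.5°) = 24.47 m
total = 190.8 + 24.47 = 215 m

215 m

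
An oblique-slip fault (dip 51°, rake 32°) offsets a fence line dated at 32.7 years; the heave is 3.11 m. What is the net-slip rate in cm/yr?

dip-slip = heave / cos(dip) = 3.11 / cos(51°) = 4.942 m
net slip = dip-slip / sin(rake) = 4.942 / sin(32°) = 9.326 m
rate = 9.326 m / 32.7 years = 0.285 m/yr = 28.5 cm/yr

28.5 cm/yr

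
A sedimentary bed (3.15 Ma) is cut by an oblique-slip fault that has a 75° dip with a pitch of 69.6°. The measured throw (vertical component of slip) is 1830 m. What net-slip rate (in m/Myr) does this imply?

642 m/Myr

dip-slip = throw / sin(dip) = 1830 / sin(75°) = 1895 m
net slip = dip-slip / sin(rake) = 1895 / sin(69.6°) = 2021 m
rate = 2021 m / 3.15 Ma = 0.000642 m/yr = 642 m/Myr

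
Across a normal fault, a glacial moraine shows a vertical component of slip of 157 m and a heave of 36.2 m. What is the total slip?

161 m

net slip = √(throw² + heave²) = √(157² + 36.2²) = 161 m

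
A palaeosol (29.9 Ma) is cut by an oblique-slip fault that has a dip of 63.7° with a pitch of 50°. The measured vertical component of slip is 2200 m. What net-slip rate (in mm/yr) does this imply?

dip-slip = throw / sin(dip) = 2200 / sin(63.7°) = 2454 m
net slip = dip-slip / sin(rake) = 2454 / sin(50°) = 3204 m
rate = 3204 m / 29.9 Ma = 0.000107 m/yr = 0.107 mm/yr

0.107 mm/yr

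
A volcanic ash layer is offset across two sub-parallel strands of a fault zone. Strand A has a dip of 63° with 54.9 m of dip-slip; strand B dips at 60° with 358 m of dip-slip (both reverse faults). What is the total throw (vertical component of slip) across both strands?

359 m

throw_A = 54.9 × sin(63°) = 48.92 m
throw_B = 358 × sin(60°) = 310 m
total = 48.92 + 310 = 359 m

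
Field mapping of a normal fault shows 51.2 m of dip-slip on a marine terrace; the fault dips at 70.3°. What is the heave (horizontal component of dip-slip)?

17.3 m

heave = dip-slip × cos(dip) = 51.2 m × cos(70.3°) = 17.3 m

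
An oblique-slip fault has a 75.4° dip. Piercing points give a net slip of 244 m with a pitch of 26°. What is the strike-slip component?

219 m

strike-slip = net slip × cos(rake) = 244 m × cos(26°) = 219 m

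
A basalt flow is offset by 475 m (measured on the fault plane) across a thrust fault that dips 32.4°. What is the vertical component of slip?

255 m

throw = dip-slip × sin(dip) = 475 m × sin(32.4°) = 255 m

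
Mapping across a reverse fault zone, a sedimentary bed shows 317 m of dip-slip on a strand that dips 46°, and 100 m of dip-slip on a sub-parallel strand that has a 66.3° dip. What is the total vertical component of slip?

320 m

throw_A = 317 × sin(46°) = 228 m
throw_B = 100 × sin(66.3°) = 91.57 m
total = 228 + 91.57 = 320 m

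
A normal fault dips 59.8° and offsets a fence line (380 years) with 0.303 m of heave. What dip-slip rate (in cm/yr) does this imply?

0.159 cm/yr

dip-slip = heave / cos(dip) = 0.303 m / cos(59.8°) = 0.6024 m
rate = 0.6024 m / 380 years = 0.00159 m/yr = 0.159 cm/yr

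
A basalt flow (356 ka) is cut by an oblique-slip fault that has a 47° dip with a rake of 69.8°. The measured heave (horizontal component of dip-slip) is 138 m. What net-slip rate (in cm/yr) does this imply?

dip-slip = heave / cos(dip) = 138 / cos(47°) = 202.3 m
net slip = dip-slip / sin(rake) = 202.3 / sin(69.8°) = 215.6 m
rate = 215.6 m / 356 ka = 0.000606 m/yr = 0.0606 cm/yr

0.0606 cm/yr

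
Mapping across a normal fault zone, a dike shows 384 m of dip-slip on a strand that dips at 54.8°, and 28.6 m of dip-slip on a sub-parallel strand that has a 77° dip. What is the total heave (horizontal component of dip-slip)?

228 m

heave_A = 384 × cos(54.8°) = 221.4 m
heave_B = 28.6 × cos(77°) = 6.434 m
total = 221.4 + 6.434 = 228 m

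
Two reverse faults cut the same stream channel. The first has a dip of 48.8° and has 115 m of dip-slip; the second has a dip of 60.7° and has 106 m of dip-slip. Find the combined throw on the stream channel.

179 m

throw_A = 115 × sin(48.8°) = 86.53 m
throw_B = 106 × sin(60.7°) = 92.44 m
total = 86.53 + 92.44 = 179 m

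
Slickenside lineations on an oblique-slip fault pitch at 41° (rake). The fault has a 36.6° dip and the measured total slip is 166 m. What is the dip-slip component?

109 m

dip-slip = net slip × sin(rake) = 166 m × sin(41°) = 109 m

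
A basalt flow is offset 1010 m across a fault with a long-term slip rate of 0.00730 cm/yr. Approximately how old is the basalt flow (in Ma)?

13.8 Ma

age = offset / rate = 1010 m / (0.00730 cm/yr) = 1.38e+07 yr = 13.8 Ma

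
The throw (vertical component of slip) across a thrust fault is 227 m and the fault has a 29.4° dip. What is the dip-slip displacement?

dip-slip = throw / sin(dip) = 227 / sin(29.4°) = 462 m

462 m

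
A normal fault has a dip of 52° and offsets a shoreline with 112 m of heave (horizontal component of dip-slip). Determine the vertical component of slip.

throw = heave × tan(dip) = 112 × tan(52°) = 143 m

143 m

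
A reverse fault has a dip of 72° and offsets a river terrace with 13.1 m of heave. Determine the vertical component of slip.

throw = heave × tan(dip) = 13.1 × tan(72°) = 40.3 m

40.3 m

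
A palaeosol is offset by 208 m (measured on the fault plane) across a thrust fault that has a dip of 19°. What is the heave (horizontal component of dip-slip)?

197 m

heave = dip-slip × cos(dip) = 208 m × cos(19°) = 197 m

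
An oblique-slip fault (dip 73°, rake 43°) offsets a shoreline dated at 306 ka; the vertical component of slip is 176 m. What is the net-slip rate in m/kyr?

0.882 m/kyr

dip-slip = throw / sin(dip) = 176 / sin(73°) = 184 m
net slip = dip-slip / sin(rake) = 184 / sin(43°) = 269.9 m
rate = 269.9 m / 306 ka = 0.000882 m/yr = 0.882 m/kyr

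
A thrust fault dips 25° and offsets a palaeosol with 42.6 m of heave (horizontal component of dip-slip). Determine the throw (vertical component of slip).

throw = heave × tan(dip) = 42.6 × tan(25°) = 19.9 m

19.9 m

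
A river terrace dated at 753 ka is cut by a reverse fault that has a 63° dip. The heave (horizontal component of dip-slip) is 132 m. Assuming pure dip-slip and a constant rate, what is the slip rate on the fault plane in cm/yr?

0.0386 cm/yr

dip-slip = heave / cos(dip) = 132 m / cos(63°) = 290.8 m
rate = 290.8 m / 753 ka = 0.000386 m/yr = 0.0386 cm/yr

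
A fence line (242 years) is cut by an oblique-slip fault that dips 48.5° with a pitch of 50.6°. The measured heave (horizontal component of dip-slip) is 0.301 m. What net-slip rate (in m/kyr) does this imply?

dip-slip = heave / cos(dip) = 0.301 / cos(48.5°) = 0.4543 m
net slip = dip-slip / sin(rake) = 0.4543 / sin(50.6°) = 0.5879 m
rate = 0.5879 m / 242 years = 0.00243 m/yr = 2.43 m/kyr

2.43 m/kyr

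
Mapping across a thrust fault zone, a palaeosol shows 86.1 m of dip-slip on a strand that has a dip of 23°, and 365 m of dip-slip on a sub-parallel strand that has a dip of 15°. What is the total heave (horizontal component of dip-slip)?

432 m

heave_A = 86.1 × cos(23°) = 79.26 m
heave_B = 365 × cos(15°) = 352.6 m
total = 79.26 + 352.6 = 432 m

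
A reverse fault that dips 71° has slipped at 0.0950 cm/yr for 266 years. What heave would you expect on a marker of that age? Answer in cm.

8.23 cm

dip-slip = rate × time = 0.0950 cm/yr × 266 years = 0.2527 m
heave = dip-slip × cos(dip) = 0.2527 × cos(71°) = 0.0823 m = 8.23 cm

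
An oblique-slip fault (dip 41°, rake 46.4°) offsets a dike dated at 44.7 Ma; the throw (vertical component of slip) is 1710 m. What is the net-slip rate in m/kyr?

dip-slip = throw / sin(dip) = 1710 / sin(41°) = 2606 m
net slip = dip-slip / sin(rake) = 2606 / sin(46.4°) = 3599 m
rate = 3599 m / 44.7 Ma = 0.0000805 m/yr = 0.0805 m/kyr

0.0805 m/kyr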